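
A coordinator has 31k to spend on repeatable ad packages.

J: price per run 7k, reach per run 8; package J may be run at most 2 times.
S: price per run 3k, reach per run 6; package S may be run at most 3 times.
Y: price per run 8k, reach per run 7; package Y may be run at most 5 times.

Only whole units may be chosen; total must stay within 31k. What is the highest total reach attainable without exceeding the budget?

41

Take 2×J, 3×S, and 1×Y: price 31 ≤ 31, reach 2·8 + 3·6 + 1·7 = 41.
S has the best ratio (6/3) and is taken to its limit of 3; remaining capacity is filled optimally with the others.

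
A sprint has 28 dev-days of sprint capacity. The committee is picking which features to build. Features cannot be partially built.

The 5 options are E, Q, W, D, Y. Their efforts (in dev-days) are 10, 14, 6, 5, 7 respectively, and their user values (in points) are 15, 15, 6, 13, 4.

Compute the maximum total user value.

38

E + W + D + Y: effort 10 + 6 + 5 + 7 = 28 ≤ 28, user value 15 + 6 + 13 + 4 = 38.
E + W + D: effort 10 + 6 + 5 = 21 ≤ 28, user value 15 + 6 + 13 = 34.
Best is E, W, D, and Y with total user value 38.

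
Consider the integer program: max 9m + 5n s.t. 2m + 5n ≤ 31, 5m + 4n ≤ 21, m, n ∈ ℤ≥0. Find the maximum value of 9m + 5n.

36

(m,n)=(4,0) is feasible, giving 36.
(m,n)=(3,1) is feasible, giving 32.
(m,n)=(3,0) is feasible, giving 27.
No feasible integer point exceeds 36.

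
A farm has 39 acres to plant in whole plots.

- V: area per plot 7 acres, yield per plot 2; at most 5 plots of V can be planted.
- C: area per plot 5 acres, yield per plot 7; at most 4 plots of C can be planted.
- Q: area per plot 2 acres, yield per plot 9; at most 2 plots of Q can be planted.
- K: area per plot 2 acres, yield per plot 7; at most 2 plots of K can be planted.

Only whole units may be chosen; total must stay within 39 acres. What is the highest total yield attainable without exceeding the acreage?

This is a bounded integer knapsack.
1×V, 4×C, 2×Q, and 2×K: area 35 ≤ 39, yield 1·2 + 4·7 + 2·9 + 2·7 = 62.
4×C, 2×Q, and 2×K: area 28 ≤ 39, yield 4·7 + 2·9 + 2·7 = 60.
Best is 62.

62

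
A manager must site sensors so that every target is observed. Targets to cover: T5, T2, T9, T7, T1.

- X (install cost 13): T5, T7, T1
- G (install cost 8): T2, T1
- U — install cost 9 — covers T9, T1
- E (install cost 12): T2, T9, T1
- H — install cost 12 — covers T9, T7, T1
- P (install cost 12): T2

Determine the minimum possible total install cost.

25

Choose X and E: together they cover T5, T2, T9, T7, T1 — every target.
Total install cost: 13 + 12 = 25.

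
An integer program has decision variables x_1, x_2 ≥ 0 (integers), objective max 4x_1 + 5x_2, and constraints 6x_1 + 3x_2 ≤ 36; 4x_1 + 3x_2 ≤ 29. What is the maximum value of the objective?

The continuous relaxation peaks at (0, 9.67) with value 48.33; rounding to a feasible lattice point costs some objective.
(x_1,x_2)=(0,9) is feasible, giving 45.
(x_1,x_2)=(1,8) is feasible, giving 44.
(x_1,x_2)=(0,8) is feasible, giving 40.
No feasible integer point exceeds 45.

45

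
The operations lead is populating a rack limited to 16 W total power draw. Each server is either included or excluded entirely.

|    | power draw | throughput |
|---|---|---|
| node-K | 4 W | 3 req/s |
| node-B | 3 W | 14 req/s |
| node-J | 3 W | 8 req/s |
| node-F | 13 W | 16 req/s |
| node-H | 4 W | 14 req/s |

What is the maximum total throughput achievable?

39

node-B + node-J + node-H: power draw 3 + 3 + 4 = 10 ≤ 16, throughput 14 + 8 + 14 = 36.
node-K + node-B + node-J + node-H: power draw 4 + 3 + 3 + 4 = 14 ≤ 16, throughput 3 + 14 + 8 + 14 = 39.
Best is node-K, node-B, node-J, and node-H with total throughput 39.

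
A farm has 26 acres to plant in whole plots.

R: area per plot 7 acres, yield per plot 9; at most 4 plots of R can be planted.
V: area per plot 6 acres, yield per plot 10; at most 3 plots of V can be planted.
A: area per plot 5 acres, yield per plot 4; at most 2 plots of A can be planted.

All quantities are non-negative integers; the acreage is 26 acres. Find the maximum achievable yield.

This is a bounded integer knapsack.
Take 1×R and 3×V: area 25 ≤ 26, yield 1·9 + 3·10 = 39.
V has the best ratio (10/6) and is taken to its limit of 3; remaining capacity is filled optimally with the others.

39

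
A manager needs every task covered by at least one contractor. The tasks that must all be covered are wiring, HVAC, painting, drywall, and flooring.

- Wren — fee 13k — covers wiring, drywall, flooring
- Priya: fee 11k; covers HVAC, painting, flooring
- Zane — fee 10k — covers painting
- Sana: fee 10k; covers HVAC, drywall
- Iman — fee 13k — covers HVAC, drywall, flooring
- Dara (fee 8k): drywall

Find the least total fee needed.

Choose Wren and Priya: together they cover wiring, HVAC, painting, drywall, flooring — every task.
Total fee: 13 + 11 = 24.
No cover costs less than 24.

24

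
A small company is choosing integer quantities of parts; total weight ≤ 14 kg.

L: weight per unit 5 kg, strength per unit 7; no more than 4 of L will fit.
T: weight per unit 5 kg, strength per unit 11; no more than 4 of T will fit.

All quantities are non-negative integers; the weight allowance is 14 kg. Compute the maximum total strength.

22

This is a bounded integer knapsack.
T has the best ratio (11/5); taking only T gives at most 2×11 = 22 (stopped by the weight limit).
Optimal: 2×T: weight 10 ≤ 14, strength 2·11 = 22.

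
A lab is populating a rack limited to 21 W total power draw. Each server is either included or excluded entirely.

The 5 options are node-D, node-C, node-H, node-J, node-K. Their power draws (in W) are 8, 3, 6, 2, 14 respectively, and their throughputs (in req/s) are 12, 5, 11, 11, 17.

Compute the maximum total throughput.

This is an integer program with binary decision variables.
Allowing fractional choices, the relaxed optimum would be about 41.4, but servers are indivisible.
node-D + node-H + node-J: power draw 8 + 6 + 2 = 16 ≤ 21, throughput 12 + 11 + 11 = 34.
node-D + node-C + node-H + node-J: power draw 8 + 3 + 6 + 2 = 19 ≤ 21, throughput 12 + 5 + 11 + 11 = 39.
node-C + node-J + node-K: power draw 3 + 2 + 14 = 19 ≤ 21, throughput 5 + 11 + 17 = 33.
Best is node-D, node-C, node-H, and node-J with total throughput 39.

39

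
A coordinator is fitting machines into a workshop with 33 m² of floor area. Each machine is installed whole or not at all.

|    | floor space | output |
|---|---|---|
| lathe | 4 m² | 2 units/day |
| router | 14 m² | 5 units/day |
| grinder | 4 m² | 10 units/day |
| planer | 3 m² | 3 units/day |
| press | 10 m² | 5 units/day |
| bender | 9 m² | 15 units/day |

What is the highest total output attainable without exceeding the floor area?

35

This is an integer program with binary decision variables.
Take lathe, grinder, planer, press, and bender: floor space 4 + 4 + 3 + 10 + 9 = 30 ≤ 33, output 2 + 10 + 3 + 5 + 15 = 35.
No other feasible combination does better.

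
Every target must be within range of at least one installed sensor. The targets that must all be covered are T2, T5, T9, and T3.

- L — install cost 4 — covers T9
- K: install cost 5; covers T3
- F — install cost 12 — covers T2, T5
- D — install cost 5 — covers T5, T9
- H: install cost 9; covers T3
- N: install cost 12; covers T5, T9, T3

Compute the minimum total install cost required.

The greedy cost-per-new-target heuristic would pick D, K, and F for 22, but a cheaper cover exists.
Choose L, K, and F: together they cover T2, T5, T9, T3 — every target.
Total install cost: 4 + 5 + 12 = 21.
No cover costs less than 21.

21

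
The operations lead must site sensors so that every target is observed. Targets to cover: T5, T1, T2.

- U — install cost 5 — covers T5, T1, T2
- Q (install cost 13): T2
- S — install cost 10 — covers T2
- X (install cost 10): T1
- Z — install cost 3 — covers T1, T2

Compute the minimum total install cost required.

The greedy cost-per-new-target heuristic would pick Z and U for 8, but a cheaper cover exists.
U alone covers T5, T1, T2 — every target.
Total install cost: 5.
No cover costs less than 5.

5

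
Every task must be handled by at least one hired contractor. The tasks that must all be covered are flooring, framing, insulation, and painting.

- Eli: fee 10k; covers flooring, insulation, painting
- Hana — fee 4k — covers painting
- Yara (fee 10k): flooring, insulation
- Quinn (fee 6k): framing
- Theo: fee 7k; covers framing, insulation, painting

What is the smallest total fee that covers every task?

16

Choose Eli and Quinn: together they cover flooring, framing, insulation, painting — every task.
Total fee: 10 + 6 = 16.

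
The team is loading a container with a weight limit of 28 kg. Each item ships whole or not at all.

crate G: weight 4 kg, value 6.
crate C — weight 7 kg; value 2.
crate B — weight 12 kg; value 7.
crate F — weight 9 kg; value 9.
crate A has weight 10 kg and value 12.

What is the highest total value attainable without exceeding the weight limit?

27

Allowing fractional choices, the relaxed optimum would be about 29.9, but items are indivisible.
crate G + crate F + crate A: weight 4 + 9 + 10 = 23 ≤ 28, value 6 + 9 + 12 = 27.
crate C + crate F + crate A: weight 7 + 9 + 10 = 26 ≤ 28, value 2 + 9 + 12 = 23.
crate G + crate B + crate A: weight 4 + 12 + 10 = 26 ≤ 28, value 6 + 7 + 12 = 25.
Best is crate G, crate F, and crate A with total value 27.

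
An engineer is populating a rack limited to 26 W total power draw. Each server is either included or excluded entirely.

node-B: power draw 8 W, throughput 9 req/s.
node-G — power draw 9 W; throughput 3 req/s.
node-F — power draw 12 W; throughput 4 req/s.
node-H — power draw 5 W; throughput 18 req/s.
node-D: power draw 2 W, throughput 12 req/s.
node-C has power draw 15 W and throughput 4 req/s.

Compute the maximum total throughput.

42

This is a 0-1 knapsack instance.
Allowing fractional choices, the relaxed optimum would be about 42.7, but servers are indivisible.
node-B + node-G + node-H + node-D: power draw 8 + 9 + 5 + 2 = 24 ≤ 26, throughput 9 + 3 + 18 + 12 = 42.
node-F + node-H + node-D: power draw 12 + 5 + 2 = 19 ≤ 26, throughput 4 + 18 + 12 = 34.
node-B + node-H + node-D: power draw 8 + 5 + 2 = 15 ≤ 26, throughput 9 + 18 + 12 = 39.
Best is node-B, node-G, node-H, and node-D with total throughput 42.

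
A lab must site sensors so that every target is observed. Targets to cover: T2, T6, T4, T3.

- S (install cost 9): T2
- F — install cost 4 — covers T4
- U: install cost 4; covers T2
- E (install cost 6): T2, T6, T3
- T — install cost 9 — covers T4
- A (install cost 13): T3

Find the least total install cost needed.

10

This is a weighted set-cover instance.
Choose F and E: together they cover T2, T6, T4, T3 — every target.
Total install cost: 4 + 6 = 10.
No cover costs less than 10.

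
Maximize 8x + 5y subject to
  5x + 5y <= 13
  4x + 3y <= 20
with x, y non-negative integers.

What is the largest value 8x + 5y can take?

Relaxing integrality, the LP optimum is 20.80 at (x,y) = (2.6, 0), which is not an integer point.
(x,y)=(2,0): 5·2+5·0=10≤13, 4·2+3·0=8≤20, objective 16.
(x,y)=(1,1): 5·1+5·1=10≤13, 4·1+3·1=7≤20, objective 13.
(x,y)=(1,0): 5·1+5·0=5≤13, 4·1+3·0=4≤20, objective 8.
The best lattice point is (2,0), giving 16.

16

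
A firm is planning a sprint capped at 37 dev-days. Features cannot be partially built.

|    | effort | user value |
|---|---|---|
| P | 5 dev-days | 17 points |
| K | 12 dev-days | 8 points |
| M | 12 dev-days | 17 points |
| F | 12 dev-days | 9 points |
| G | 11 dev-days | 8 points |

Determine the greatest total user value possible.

Allowing fractional choices, the relaxed optimum would be about 48.8, but features are indivisible.
P + M + G: effort 5 + 12 + 11 = 28 ≤ 37, user value 17 + 17 + 8 = 42.
P + M + F: effort 5 + 12 + 12 = 29 ≤ 37, user value 17 + 17 + 9 = 43.
Best is P, M, and F with total user value 43.

43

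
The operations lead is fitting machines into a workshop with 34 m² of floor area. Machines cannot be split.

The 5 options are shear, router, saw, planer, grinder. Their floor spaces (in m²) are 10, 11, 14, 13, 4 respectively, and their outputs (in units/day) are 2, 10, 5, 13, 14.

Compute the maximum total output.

Take router, planer, and grinder: floor space 11 + 13 + 4 = 28 ≤ 34, output 10 + 13 + 14 = 37.
No other feasible combination does better.

37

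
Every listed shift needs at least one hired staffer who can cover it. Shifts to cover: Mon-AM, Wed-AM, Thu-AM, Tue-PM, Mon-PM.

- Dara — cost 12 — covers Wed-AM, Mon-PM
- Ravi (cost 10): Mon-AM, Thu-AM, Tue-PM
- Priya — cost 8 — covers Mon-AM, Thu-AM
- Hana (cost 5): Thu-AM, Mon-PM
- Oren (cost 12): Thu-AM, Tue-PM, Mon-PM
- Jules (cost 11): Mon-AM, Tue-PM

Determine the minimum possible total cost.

The greedy cost-per-new-shift heuristic would pick Hana, Ravi, and Dara for 27, but a cheaper cover exists.
Choose Dara and Ravi: together they cover Mon-AM, Wed-AM, Thu-AM, Tue-PM, Mon-PM — every shift.
Total cost: 12 + 10 = 22.
No cover costs less than 22.

22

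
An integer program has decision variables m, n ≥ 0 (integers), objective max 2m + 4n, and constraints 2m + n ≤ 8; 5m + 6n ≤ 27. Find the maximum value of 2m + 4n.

16

(m,n)=(0,4): 2·0+1·4=4≤8, 5·0+6·4=24≤27, objective 16.
(m,n)=(1,3): 2·1+1·3=5≤8, 5·1+6·3=23≤27, objective 14.
(m,n)=(0,3): 2·0+1·3=3≤8, 5·0+6·3=18≤27, objective 12.
No feasible integer point exceeds 16.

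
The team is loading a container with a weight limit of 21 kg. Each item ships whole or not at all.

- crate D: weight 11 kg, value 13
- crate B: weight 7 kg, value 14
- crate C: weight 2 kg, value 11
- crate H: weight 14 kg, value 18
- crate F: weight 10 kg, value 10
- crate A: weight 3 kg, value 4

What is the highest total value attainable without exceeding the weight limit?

38

This is a 0-1 knapsack instance.
Allowing fractional choices, the relaxed optimum would be about 40.6, but items are indivisible.
crate B + crate C + crate F: weight 7 + 2 + 10 = 19 ≤ 21, value 14 + 11 + 10 = 35.
crate C + crate H + crate A: weight 2 + 14 + 3 = 19 ≤ 21, value 11 + 18 + 4 = 33.
crate D + crate B + crate C: weight 11 + 7 + 2 = 20 ≤ 21, value 13 + 14 + 11 = 38.
Best is crate D, crate B, and crate C with total value 38.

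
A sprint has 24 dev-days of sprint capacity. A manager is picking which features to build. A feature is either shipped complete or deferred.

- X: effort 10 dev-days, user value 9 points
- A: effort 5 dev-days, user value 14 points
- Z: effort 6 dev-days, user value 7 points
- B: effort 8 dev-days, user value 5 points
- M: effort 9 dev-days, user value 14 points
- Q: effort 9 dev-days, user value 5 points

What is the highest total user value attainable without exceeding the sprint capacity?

37

X + A + M: effort 10 + 5 + 9 = 24 ≤ 24, user value 9 + 14 + 14 = 37.
A + Z + M: effort 5 + 6 + 9 = 20 ≤ 24, user value 14 + 7 + 14 = 35.
A + B + M: effort 5 + 8 + 9 = 22 ≤ 24, user value 14 + 5 + 14 = 33.
Best is X, A, and M with total user value 37.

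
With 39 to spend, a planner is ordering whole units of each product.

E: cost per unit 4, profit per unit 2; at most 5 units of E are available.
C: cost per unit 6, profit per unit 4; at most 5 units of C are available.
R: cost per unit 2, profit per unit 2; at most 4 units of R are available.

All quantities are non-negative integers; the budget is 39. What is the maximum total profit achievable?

28

R has the best ratio (2/2); taking only R gives at most 4×2 = 8 (stopped by the supply cap of 4).
Mixing does better — 5×C and 4×R: cost 38 ≤ 39, profit 5·4 + 4·2 = 28.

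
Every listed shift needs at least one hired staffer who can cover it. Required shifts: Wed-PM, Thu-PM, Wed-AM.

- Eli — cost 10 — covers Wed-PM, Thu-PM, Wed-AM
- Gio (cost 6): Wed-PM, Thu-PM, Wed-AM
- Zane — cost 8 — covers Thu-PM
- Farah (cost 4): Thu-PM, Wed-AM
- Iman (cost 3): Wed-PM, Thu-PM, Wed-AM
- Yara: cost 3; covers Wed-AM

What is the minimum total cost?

3

Iman alone covers Wed-PM, Thu-PM, Wed-AM — every shift.
Total cost: 3.
No cover costs less than 3.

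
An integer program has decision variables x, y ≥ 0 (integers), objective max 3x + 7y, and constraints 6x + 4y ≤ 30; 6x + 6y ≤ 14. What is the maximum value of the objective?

14

(x,y)=(0,2) is feasible, giving 14.
(x,y)=(1,1) is feasible, giving 10.
(x,y)=(0,1) is feasible, giving 7.
No feasible integer point exceeds 14.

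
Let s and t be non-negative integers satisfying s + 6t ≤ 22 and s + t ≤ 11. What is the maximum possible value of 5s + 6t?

57

The continuous relaxation peaks at (8.8, 2.2) with value 57.20; rounding to a feasible lattice point costs some objective.
(s,t)=(9,2): 1·9+6·2=21≤22, 1·9+1·2=11≤11, objective 57.
(s,t)=(10,1): 1·10+6·1=16≤22, 1·10+1·1=11≤11, objective 56.
Maximum is 57 at (s,t)=(9,2).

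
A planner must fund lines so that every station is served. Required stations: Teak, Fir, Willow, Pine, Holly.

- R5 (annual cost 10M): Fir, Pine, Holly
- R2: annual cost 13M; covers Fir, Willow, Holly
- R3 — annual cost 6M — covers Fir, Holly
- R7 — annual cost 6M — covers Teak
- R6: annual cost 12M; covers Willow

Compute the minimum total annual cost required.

The greedy cost-per-new-station heuristic would pick R3, R7, R5, and R6 for 34, but a cheaper cover exists.
Choose R5, R7, and R6: together they cover Teak, Fir, Willow, Pine, Holly — every station.
Total annual cost: 10 + 6 + 12 = 28.
No cover costs less than 28.

28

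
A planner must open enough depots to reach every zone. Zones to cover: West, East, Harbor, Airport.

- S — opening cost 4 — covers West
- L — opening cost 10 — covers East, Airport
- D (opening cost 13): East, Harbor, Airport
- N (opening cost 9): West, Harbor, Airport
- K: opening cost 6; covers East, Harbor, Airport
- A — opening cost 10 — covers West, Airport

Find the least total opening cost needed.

This is a weighted set-cover instance.
Choose S and K: together they cover West, East, Harbor, Airport — every zone.
Total opening cost: 4 + 6 = 10.
No cover costs less than 10.

10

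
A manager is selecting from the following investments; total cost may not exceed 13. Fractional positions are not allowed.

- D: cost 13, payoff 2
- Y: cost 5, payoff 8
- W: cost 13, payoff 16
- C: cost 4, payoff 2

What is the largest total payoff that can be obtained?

This is an integer program with binary decision variables.
Allowing fractional choices, the relaxed optimum would be about 17.8, but investments are indivisible.
Y: cost 5 ≤ 13, payoff 8.
Y + C: cost 5 + 4 = 9 ≤ 13, payoff 8 + 2 = 10.
W: cost 13 ≤ 13, payoff 16.
Best is W with total payoff 16.

16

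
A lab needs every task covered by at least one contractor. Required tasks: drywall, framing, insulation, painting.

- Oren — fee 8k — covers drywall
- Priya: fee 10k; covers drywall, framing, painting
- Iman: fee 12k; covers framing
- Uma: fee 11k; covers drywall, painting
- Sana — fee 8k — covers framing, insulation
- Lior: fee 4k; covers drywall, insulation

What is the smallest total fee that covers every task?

14

Choose Priya and Lior: together they cover drywall, framing, insulation, painting — every task.
Total fee: 10 + 4 = 14.
No cover costs less than 14.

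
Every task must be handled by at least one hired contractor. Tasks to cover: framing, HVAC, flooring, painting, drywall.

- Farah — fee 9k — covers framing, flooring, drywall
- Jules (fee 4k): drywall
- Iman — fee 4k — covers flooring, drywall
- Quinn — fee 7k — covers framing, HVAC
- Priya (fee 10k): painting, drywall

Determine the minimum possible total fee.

This is an integer covering problem.
Choose Iman, Quinn, and Priya: together they cover framing, HVAC, flooring, painting, drywall — every task.
Total fee: 4 + 7 + 10 = 21.
No cover costs less than 21.

21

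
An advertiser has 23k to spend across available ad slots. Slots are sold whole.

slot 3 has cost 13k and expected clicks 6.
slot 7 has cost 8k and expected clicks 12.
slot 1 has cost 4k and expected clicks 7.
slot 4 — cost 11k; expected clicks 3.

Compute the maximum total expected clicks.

22

Allowing fractional choices, the relaxed optimum would be about 24.1, but ad slots are indivisible.
slot 3 + slot 7: cost 13 + 8 = 21 ≤ 23, expected clicks 6 + 12 = 18.
slot 7 + slot 1 + slot 4: cost 8 + 4 + 11 = 23 ≤ 23, expected clicks 12 + 7 + 3 = 22.
slot 7 + slot 1: cost 8 + 4 = 12 ≤ 23, expected clicks 12 + 7 = 19.
Best is slot 7, slot 1, and slot 4 with total expected clicks 22.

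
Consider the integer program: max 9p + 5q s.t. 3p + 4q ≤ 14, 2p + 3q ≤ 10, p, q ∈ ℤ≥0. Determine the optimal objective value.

36

(p,q)=(4,0): 3·4+4·0=12≤14, 2·4+3·0=8≤10, objective 36.
(p,q)=(3,1): 3·3+4·1=13≤14, 2·3+3·1=9≤10, objective 32.
(p,q)=(3,0): 3·3+4·0=9≤14, 2·3+3·0=6≤10, objective 27.
No feasible integer point exceeds 36.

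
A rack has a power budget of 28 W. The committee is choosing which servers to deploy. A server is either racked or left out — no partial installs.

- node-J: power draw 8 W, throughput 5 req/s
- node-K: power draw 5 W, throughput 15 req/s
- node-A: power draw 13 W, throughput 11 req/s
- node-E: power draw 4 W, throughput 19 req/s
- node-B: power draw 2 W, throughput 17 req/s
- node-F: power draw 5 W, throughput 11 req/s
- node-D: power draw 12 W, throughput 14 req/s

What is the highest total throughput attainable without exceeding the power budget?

76

node-K + node-E + node-B + node-D: power draw 5 + 4 + 2 + 12 = 23 ≤ 28, throughput 15 + 19 + 17 + 14 = 65.
node-J + node-K + node-E + node-B + node-F: power draw 8 + 5 + 4 + 2 + 5 = 24 ≤ 28, throughput 5 + 15 + 19 + 17 + 11 = 67.
node-K + node-E + node-B + node-F + node-D: power draw 5 + 4 + 2 + 5 + 12 = 28 ≤ 28, throughput 15 + 19 + 17 + 11 + 14 = 76.
Best is node-K, node-E, node-B, node-F, and node-D with total throughput 76.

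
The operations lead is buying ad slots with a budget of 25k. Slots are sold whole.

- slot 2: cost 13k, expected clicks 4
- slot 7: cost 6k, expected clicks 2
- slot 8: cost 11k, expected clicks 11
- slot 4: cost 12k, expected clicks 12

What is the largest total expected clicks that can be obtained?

23

slot 2 + slot 4: cost 13 + 12 = 25 ≤ 25, expected clicks 4 + 12 = 16.
slot 8 + slot 4: cost 11 + 12 = 23 ≤ 25, expected clicks 11 + 12 = 23.
Best is slot 8 and slot 4 with total expected clicks 23.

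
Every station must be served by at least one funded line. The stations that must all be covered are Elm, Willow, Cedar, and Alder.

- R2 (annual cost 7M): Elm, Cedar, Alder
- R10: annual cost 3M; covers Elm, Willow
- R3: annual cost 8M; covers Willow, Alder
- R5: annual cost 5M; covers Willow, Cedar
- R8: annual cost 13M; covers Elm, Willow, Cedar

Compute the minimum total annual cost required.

10

This is a weighted set-cover instance.
Choose R2 and R10: together they cover Elm, Willow, Cedar, Alder — every station.
Total annual cost: 7 + 3 = 10.
No cover costs less than 10.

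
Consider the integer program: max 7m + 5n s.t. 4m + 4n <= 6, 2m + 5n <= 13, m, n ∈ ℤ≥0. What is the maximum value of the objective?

7

(m,n)=(1,0): 4·1+4·0=4≤6, 2·1+5·0=2≤13, objective 7.
(m,n)=(0,1): 4·0+4·1=4≤6, 2·0+5·1=5≤13, objective 5.
The best lattice point is (1,0), giving 7.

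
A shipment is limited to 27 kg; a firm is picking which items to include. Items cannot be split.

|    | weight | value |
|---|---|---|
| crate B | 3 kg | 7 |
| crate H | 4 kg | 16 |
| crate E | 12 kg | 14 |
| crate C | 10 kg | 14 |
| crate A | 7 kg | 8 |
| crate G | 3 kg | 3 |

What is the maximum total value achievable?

crate B + crate H + crate C + crate A: weight 3 + 4 + 10 + 7 = 24 ≤ 27, value 7 + 16 + 14 + 8 = 45.
crate B + crate H + crate E + crate A: weight 3 + 4 + 12 + 7 = 26 ≤ 27, value 7 + 16 + 14 + 8 = 45.
crate B + crate H + crate C + crate A + crate G: weight 3 + 4 + 10 + 7 + 3 = 27 ≤ 27, value 7 + 16 + 14 + 8 + 3 = 48.
Best is crate B, crate H, crate C, crate A, and crate G with total value 48.

48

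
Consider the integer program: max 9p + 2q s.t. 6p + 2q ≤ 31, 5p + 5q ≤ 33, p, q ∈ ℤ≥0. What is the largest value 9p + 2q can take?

The continuous relaxation peaks at (5.17, 0) with value 46.50; rounding to a feasible lattice point costs some objective.
(p,q)=(5,0) is feasible, giving 45.
(p,q)=(4,1) is feasible, giving 38.
(p,q)=(4,0) is feasible, giving 36.
The best lattice point is (5,0), giving 45.

45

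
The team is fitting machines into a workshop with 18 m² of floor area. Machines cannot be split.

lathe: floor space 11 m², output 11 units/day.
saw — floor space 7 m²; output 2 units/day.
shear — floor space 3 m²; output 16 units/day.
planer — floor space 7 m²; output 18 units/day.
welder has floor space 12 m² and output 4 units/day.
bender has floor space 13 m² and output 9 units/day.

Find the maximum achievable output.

saw + shear + planer: floor space 7 + 3 + 7 = 17 ≤ 18, output 2 + 16 + 18 = 36.
shear + planer: floor space 3 + 7 = 10 ≤ 18, output 16 + 18 = 34.
lathe + planer: floor space 11 + 7 = 18 ≤ 18, output 11 + 18 = 29.
Best is saw, shear, and planer with total output 36.

36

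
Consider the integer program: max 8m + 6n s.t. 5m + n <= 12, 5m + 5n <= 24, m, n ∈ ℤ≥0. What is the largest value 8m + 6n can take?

28

(m,n)=(2,2) is feasible, giving 28.
(m,n)=(1,3) is feasible, giving 26.
(m,n)=(0,4) is feasible, giving 24.
(m,n)=(2,1) is feasible, giving 22.
The best lattice point is (2,2), giving 28.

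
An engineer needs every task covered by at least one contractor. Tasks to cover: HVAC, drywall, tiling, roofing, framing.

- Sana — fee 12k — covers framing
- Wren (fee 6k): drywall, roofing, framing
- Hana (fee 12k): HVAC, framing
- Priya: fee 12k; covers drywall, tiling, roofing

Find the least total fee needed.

The greedy cost-per-new-task heuristic would pick Wren, Hana, and Priya for 30, but a cheaper cover exists.
Choose Hana and Priya: together they cover HVAC, drywall, tiling, roofing, framing — every task.
Total fee: 12 + 12 = 24.
No cover costs less than 24.

24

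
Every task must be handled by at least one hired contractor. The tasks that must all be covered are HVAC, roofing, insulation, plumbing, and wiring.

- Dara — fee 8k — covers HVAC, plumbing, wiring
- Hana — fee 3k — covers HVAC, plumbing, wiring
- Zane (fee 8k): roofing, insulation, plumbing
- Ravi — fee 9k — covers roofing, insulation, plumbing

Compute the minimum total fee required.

11

Choose Hana and Zane: together they cover HVAC, roofing, insulation, plumbing, wiring — every task.
Total fee: 3 + 8 = 11.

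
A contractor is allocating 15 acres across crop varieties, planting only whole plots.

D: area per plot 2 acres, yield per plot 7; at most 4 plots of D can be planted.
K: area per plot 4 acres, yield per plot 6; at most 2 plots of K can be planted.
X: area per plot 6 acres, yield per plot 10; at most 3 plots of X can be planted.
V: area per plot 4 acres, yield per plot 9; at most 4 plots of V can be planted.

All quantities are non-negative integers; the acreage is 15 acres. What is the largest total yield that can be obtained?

Take 3×D and 2×V: area 14 ≤ 15, yield 3·7 + 2·9 = 39.
No other integer combination yields more.

39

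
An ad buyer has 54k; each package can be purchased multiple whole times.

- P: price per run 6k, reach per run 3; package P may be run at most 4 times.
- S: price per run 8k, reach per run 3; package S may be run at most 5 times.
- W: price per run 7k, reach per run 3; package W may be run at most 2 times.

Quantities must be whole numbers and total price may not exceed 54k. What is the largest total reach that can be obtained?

P has the best ratio (3/6); taking only P gives at most 4×3 = 12 (stopped by the supply cap of 4).
Mixing does better — 4×P, 2×S, and 2×W: price 54 ≤ 54, reach 4·3 + 2·3 + 2·3 = 24.

24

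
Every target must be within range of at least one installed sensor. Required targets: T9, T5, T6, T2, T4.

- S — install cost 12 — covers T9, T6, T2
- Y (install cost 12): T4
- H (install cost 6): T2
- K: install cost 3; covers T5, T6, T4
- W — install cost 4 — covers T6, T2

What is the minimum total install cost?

15

Choose S and K: together they cover T9, T5, T6, T2, T4 — every target.
Total install cost: 12 + 3 = 15.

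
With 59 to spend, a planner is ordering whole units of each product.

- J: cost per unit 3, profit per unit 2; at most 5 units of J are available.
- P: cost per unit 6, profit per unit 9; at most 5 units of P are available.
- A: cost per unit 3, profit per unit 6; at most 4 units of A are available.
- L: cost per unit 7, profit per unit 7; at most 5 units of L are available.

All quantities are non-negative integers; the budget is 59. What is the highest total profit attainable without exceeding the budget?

5×P, 4×A, and 2×L: cost 56 ≤ 59, profit 5·9 + 4·6 + 2·7 = 83.
1×J, 5×P, 4×A, and 2×L: cost 59 ≤ 59, profit 1·2 + 5·9 + 4·6 + 2·7 = 85.
Best is 85.

85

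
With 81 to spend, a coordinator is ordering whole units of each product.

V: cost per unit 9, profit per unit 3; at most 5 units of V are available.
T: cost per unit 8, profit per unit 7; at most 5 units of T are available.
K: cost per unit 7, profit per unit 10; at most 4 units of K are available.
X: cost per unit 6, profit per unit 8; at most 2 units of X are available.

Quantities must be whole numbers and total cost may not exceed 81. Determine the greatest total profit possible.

This is a bounded integer knapsack.
1×V, 4×T, 4×K, and 2×X: cost 81 ≤ 81, profit 1·3 + 4·7 + 4·10 + 2·8 = 87.
5×T, 4×K, and 2×X: cost 80 ≤ 81, profit 5·7 + 4·10 + 2·8 = 91.
Best is 91.

91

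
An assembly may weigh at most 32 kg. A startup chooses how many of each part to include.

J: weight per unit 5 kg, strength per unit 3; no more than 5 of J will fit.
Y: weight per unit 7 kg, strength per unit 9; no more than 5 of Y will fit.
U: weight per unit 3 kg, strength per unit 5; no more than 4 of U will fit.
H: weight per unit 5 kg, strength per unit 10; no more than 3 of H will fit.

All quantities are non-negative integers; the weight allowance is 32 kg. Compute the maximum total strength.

54

1×Y, 3×U, and 3×H: weight 31 ≤ 32, strength 1·9 + 3·5 + 3·10 = 54.
2×Y, 1×U, and 3×H: weight 32 ≤ 32, strength 2·9 + 1·5 + 3·10 = 53.
Best is 54.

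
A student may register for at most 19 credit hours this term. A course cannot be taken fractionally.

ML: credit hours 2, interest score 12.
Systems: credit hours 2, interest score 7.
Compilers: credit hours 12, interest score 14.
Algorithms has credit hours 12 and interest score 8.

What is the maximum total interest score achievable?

33

Allowing fractional choices, the relaxed optimum would be about 35.0, but courses are indivisible.
ML + Systems + Algorithms: credit hours 2 + 2 + 12 = 16 ≤ 19, interest score 12 + 7 + 8 = 27.
ML + Systems + Compilers: credit hours 2 + 2 + 12 = 16 ≤ 19, interest score 12 + 7 + 14 = 33.
ML + Compilers: credit hours 2 + 12 = 14 ≤ 19, interest score 12 + 14 = 26.
Best is ML, Systems, and Compilers with total interest score 33.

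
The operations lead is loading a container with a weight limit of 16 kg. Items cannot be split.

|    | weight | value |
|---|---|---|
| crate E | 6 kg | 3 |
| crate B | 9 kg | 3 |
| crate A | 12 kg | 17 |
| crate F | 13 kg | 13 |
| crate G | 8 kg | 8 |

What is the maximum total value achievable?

17

This is a 0-1 knapsack instance.
Allowing fractional choices, the relaxed optimum would be about 21.0, but items are indivisible.
crate E + crate G: weight 6 + 8 = 14 ≤ 16, value 3 + 8 = 11.
crate F: weight 13 ≤ 16, value 13.
crate A: weight 12 ≤ 16, value 17.
Best is crate A with total value 17.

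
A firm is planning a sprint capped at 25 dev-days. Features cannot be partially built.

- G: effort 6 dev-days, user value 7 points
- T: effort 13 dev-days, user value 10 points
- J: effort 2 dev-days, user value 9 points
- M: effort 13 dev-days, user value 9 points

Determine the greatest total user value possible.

Allowing fractional choices, the relaxed optimum would be about 28.8, but features are indivisible.
G + T + J: effort 6 + 13 + 2 = 21 ≤ 25, user value 7 + 10 + 9 = 26.
G + J + M: effort 6 + 2 + 13 = 21 ≤ 25, user value 7 + 9 + 9 = 25.
Best is G, T, and J with total user value 26.

26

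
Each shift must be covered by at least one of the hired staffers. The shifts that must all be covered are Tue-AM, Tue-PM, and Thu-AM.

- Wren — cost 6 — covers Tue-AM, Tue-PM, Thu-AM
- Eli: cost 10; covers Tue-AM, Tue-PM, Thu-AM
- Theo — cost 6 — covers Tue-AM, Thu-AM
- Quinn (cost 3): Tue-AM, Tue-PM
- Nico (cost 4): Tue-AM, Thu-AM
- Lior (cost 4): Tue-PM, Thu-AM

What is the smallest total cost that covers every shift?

This is an integer covering problem.
The greedy cost-per-new-shift heuristic would pick Quinn and Nico for 7, but a cheaper cover exists.
Wren alone covers Tue-AM, Tue-PM, Thu-AM — every shift.
Total cost: 6.
No cover costs less than 6.

6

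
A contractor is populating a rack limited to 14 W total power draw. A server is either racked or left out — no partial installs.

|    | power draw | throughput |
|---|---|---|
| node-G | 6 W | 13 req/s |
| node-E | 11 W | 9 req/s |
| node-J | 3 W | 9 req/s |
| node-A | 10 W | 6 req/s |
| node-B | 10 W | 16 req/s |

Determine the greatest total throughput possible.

25

This is an integer program with binary decision variables.
Allowing fractional choices, the relaxed optimum would be about 30.0, but servers are indivisible.
node-E + node-J: power draw 11 + 3 = 14 ≤ 14, throughput 9 + 9 = 18.
node-G + node-J: power draw 6 + 3 = 9 ≤ 14, throughput 13 + 9 = 22.
node-J + node-B: power draw 3 + 10 = 13 ≤ 14, throughput 9 + 16 = 25.
Best is node-J and node-B with total throughput 25.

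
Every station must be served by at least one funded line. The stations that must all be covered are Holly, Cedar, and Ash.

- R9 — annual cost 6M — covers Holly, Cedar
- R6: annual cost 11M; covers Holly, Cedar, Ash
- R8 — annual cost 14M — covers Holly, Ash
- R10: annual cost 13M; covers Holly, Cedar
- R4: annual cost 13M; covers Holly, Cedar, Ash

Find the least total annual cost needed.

11

The greedy cost-per-new-station heuristic would pick R9 and R6 for 17, but a cheaper cover exists.
R6 alone covers Holly, Cedar, Ash — every station.
Total annual cost: 11.
No cover costs less than 11.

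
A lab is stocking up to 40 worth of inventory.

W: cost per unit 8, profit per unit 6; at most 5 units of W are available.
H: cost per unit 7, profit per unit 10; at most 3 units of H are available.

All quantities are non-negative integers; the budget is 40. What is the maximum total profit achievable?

H has the best ratio (10/7); taking only H gives at most 3×10 = 30 (stopped by the supply cap of 3).
Mixing does better — 2×W and 3×H: cost 37 ≤ 40, profit 2·6 + 3·10 = 42.

42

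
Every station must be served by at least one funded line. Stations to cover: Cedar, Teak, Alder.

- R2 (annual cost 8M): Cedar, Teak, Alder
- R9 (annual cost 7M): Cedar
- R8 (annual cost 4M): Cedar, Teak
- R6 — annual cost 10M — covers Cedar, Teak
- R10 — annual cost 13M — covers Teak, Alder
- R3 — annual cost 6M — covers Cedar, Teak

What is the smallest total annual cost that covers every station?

8

R2 alone covers Cedar, Teak, Alder — every station.
Total annual cost: 8.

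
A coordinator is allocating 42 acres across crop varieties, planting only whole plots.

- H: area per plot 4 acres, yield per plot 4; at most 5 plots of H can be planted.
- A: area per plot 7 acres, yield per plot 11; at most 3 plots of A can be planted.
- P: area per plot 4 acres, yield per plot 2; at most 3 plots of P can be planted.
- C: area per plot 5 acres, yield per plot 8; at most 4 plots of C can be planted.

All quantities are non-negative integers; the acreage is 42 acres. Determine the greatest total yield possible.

3×A and 4×C: area 41 ≤ 42, yield 3·11 + 4·8 = 65.
2×H, 2×A, and 4×C: area 42 ≤ 42, yield 2·4 + 2·11 + 4·8 = 62.
Best is 65.

65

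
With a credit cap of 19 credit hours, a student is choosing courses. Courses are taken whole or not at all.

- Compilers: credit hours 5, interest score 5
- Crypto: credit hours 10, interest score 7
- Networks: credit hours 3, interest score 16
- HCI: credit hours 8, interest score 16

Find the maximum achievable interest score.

37

Take Compilers, Networks, and HCI: credit hours 5 + 3 + 8 = 16 ≤ 19, interest score 5 + 16 + 16 = 37.
No other feasible combination does better.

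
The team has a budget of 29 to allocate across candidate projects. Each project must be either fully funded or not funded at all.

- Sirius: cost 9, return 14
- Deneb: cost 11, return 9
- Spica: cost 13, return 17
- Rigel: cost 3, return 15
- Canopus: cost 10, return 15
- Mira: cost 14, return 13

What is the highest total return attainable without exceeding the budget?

This is an integer program with binary decision variables.
Allowing fractional choices, the relaxed optimum would be about 53.2, but projects are indivisible.
Sirius + Rigel + Canopus: cost 9 + 3 + 10 = 22 ≤ 29, return 14 + 15 + 15 = 44.
Sirius + Spica + Rigel: cost 9 + 13 + 3 = 25 ≤ 29, return 14 + 17 + 15 = 46.
Spica + Rigel + Canopus: cost 13 + 3 + 10 = 26 ≤ 29, return 17 + 15 + 15 = 47.
Best is Spica, Rigel, and Canopus with total return 47.

47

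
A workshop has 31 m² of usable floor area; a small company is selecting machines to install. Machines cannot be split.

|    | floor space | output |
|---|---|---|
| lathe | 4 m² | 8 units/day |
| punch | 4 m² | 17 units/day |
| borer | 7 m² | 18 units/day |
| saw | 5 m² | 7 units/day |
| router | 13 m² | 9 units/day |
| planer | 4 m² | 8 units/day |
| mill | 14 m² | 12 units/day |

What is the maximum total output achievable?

This is a 0-1 knapsack instance.
Allowing fractional choices, the relaxed optimum would be about 64.0, but machines are indivisible.
lathe + punch + borer + mill: floor space 4 + 4 + 7 + 14 = 29 ≤ 31, output 8 + 17 + 18 + 12 = 55.
lathe + punch + borer + saw + planer: floor space 4 + 4 + 7 + 5 + 4 = 24 ≤ 31, output 8 + 17 + 18 + 7 + 8 = 58.
Best is lathe, punch, borer, saw, and planer with total output 58.

58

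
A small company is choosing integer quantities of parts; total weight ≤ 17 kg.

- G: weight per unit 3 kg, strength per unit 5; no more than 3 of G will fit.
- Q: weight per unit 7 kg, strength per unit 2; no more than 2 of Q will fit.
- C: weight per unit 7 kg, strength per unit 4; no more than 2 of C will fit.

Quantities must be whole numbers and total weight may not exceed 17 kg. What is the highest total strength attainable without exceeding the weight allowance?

19

Take 3×G and 1×C: weight 16 ≤ 17, strength 3·5 + 1·4 = 19.
G has the best ratio (5/3) and is taken to its limit of 3; remaining capacity is filled optimally with the others.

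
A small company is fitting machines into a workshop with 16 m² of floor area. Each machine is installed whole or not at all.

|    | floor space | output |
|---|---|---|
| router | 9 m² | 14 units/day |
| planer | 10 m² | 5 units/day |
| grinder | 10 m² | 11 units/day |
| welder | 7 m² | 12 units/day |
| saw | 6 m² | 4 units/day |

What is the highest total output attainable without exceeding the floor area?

26

router + saw: floor space 9 + 6 = 15 ≤ 16, output 14 + 4 = 18.
router + welder: floor space 9 + 7 = 16 ≤ 16, output 14 + 12 = 26.
Best is router and welder with total output 26.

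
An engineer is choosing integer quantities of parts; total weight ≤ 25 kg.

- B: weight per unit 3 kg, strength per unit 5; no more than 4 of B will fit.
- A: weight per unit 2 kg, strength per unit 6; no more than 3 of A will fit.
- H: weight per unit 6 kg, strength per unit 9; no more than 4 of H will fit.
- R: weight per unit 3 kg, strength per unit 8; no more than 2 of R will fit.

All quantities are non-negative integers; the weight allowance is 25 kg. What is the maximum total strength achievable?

54

A has the best ratio (6/2); taking only A gives at most 3×6 = 18 (stopped by the supply cap of 3).
Mixing does better — 4×B, 3×A, and 2×R: weight 24 ≤ 25, strength 4·5 + 3·6 + 2·8 = 54.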